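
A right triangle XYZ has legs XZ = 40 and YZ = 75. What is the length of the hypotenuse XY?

By the Pythagorean theorem: XY^2 = XZ^2 + YZ^2
XY^2 = 40^2 + 75^2 = 1600 + 5625 = 7225
XY = sqrt(7225) = 85

85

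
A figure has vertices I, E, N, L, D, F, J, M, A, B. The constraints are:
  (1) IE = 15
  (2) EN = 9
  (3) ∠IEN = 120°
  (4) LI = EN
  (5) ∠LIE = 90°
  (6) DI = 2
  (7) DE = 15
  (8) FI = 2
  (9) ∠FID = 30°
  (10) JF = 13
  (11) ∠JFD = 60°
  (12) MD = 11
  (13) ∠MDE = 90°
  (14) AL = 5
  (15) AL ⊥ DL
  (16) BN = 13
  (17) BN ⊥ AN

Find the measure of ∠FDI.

Step 1: By the law of cosines on triangle DIF: DF² = 2² + 2² − 2·2·2·cos(30°) = 1.07, so DF ≈ 1.04.
Step 2: By the inverse law of cosines on triangle FDI: cos(∠FDI) = (1.04² + 2² − 2²) / (2·1.04·2) = 1.07/4.14 = 0.2588, so ∠FDI = 75°.

Therefore, the measure of angle ∠FDI = 75°.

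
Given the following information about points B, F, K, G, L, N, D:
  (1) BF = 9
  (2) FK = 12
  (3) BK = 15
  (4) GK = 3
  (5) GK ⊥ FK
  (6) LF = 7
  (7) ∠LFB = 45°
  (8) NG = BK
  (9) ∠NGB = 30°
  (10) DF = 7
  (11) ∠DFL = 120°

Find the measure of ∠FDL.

Step 1: By the law of cosines on triangle DFL: DL² = 7² + 7² − 2·7·7·cos(120°) = 147, so DL = 7·√3.
Step 2: By the inverse law of cosines on triangle FDL: cos(∠FDL) = (7² + (7·√3)² − 7²) / (2·7·7·√3) = 147/169.74 = 0.866, so ∠FDL = 30°.

Therefore, the measure of angle ∠FDL = 30°.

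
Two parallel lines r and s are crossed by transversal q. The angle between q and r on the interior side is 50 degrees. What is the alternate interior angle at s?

Alternate interior angles formed by parallel lines and a transversal are equal.
The given angle is 50 degrees.
The alternate interior angle = 50 degrees.

50 degrees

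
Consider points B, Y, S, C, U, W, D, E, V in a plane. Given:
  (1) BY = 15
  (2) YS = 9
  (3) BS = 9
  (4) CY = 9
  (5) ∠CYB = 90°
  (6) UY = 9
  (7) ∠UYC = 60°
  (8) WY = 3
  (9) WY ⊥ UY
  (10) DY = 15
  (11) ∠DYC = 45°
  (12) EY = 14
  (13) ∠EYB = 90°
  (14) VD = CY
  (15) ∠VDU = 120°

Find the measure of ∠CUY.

Step 1: By the law of cosines on triangle UYC: UC² = 9² + 9² − 2·9·9·cos(60°) = 81, so UC = 9.
Step 2: By the inverse law of cosines on triangle CUY: cos(∠CUY) = (9² + 9² − 9²) / (2·9·9) = 81/162 = 0.5, so ∠CUY = 60°.

Therefore, the measure of angle ∠CUY = 60°.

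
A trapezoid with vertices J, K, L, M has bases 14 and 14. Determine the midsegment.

midsegment = (14 + 14) / 2 = 28 / 2 = 14

14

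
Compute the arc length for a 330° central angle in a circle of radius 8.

The full circumference is 2πr = 2π(8) = 16*pi.
The arc spans 330° out of 360°, which is a fraction of 11/12.
Arc length = 16*pi × 11/12 = 44*pi/3.

44*pi/3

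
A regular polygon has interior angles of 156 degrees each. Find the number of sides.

Exterior angle = 180 - 156 = 24. n = 360 / 24 = 15.

15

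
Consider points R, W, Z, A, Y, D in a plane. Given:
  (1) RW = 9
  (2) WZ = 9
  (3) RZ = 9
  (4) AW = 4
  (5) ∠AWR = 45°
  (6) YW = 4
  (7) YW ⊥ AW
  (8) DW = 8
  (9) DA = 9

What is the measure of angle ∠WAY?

Step 1: By the law of cosines on triangle AWY: AY² = 4² + 4² − 2·4·4·cos(90°) = 32, so AY = 4·√2.
Step 2: By the inverse law of cosines on triangle WAY: cos(∠WAY) = (4² + (4·√2)² − 4²) / (2·4·4·√2) = 32/45.25 = 0.7071, so ∠WAY = 45°.

Therefore, the measure of angle ∠WAY = 45°.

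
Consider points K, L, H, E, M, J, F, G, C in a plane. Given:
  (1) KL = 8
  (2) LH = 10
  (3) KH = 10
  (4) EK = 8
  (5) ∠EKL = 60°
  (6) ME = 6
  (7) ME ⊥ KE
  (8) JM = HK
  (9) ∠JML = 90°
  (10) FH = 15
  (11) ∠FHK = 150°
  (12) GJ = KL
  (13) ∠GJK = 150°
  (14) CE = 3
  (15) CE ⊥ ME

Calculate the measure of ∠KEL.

Step 1: By the law of cosines on triangle EKL: EL² = 8² + 8² − 2·8·8·cos(60°) = 64, so EL = 8.
Step 2: By the inverse law of cosines on triangle KEL: cos(∠KEL) = (8² + 8² − 8²) / (2·8·8) = 64/128 = 0.5, so ∠KEL = 60°.

Therefore, the measure of angle ∠KEL = 60°.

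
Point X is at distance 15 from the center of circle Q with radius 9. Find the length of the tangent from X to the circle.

Let T be the point of tangency. Then QT ⊥ XT (radius ⊥ tangent).
In right triangle QTX: QX² = QT² + XT²
15² = 9² + XT²
XT² = 144, XT = 12

12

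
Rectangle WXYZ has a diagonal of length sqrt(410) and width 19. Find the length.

b = sqrt(d^2 - a^2) = sqrt(410 - 361) = sqrt(49) = 7

7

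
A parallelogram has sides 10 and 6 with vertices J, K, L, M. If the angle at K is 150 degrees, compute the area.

Area = a * b * sin(theta)
Area = 10 * 6 * sin(150 degrees)
Area = 60 * 1/2
Area = 30

30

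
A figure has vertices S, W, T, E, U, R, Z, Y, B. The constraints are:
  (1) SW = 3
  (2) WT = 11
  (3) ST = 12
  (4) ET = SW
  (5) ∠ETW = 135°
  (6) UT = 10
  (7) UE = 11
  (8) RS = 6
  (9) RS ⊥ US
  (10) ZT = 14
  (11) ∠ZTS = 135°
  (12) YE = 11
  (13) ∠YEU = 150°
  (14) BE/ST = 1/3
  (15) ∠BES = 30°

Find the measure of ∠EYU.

Step 1: By the law of cosines on triangle YEU: YU² = 11² + 11² − 2·11·11·cos(150°) = 451.58, so YU ≈ 21.25.
Step 2: By the inverse law of cosines on triangle EYU: cos(∠EYU) = (11² + 21.25² − 11²) / (2·11·21.25) = 451.58/467.51 = 0.9659, so ∠EYU = 15°.

Therefore, the measure of angle ∠EYU = 15°.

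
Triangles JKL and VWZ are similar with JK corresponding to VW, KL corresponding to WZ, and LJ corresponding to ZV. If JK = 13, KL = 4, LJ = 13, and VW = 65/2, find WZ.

k = 65/2/13 = 5/2. WZ = 5/2 * 4 = 10.

10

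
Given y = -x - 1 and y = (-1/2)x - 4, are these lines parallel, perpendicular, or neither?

Slope of line 1: m1 = -1
Slope of line 2: m2 = -1/2
m1 != m2 and m1*m2 = 1/2 != -1. Neither.

Neither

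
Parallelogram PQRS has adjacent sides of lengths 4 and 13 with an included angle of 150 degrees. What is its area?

The area of a parallelogram equals the product of two adjacent sides times the sine of the included angle.
This is because the height equals 13 * sin(150°) = 13/2.
Area = 4 * 13/2 = 26

26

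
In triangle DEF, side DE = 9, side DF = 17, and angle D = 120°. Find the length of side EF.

When two sides and the included angle are known, the law of cosines gives the third side.
c^2 = a^2 + b^2 - 2ab cos(C) generalizes the Pythagorean theorem to non-right triangles.
Here: EF^2 = 81 + 289 - 306*(-1/2) = 523
EF = sqrt(523)

sqrt(523)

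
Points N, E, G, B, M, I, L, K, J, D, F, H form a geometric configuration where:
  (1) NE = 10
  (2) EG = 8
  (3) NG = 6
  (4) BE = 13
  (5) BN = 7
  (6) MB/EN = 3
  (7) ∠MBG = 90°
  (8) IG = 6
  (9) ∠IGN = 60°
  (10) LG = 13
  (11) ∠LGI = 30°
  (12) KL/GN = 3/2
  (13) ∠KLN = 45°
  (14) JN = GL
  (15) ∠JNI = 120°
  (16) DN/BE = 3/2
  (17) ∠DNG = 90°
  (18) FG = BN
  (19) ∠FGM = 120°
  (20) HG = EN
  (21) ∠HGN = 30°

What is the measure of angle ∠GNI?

Step 1: By the law of cosines on triangle NGI: NI² = 6² + 6² − 2·6·6·cos(60°) = 36, so NI = 6.
Step 2: By the inverse law of cosines on triangle GNI: cos(∠GNI) = (6² + 6² − 6²) / (2·6·6) = 36/72 = 0.5, so ∠GNI = 60°.

Therefore, the measure of angle ∠GNI = 60°.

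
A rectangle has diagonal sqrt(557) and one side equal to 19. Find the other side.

Using the Pythagorean theorem: d^2 = a^2 + b^2
b^2 = d^2 - a^2
b^2 = 557 - 361
b^2 = 196
b = sqrt(196) = 14

14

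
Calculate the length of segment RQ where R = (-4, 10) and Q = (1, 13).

d = sqrt((1 - -4)^2 + (13 - 10)^2)
d = sqrt(5^2 + 3^2)
d = sqrt(25 + 9)
d = sqrt(34)

sqrt(34)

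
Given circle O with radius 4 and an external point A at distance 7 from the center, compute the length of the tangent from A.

The tangent, radius, and line from the external point to the center form a right triangle.
The right angle is where the tangent meets the radius.
By the Pythagorean theorem: tangent² + 4² = 7²
tangent² = 49 - 16 = 33
tangent = sqrt(33)

sqrt(33)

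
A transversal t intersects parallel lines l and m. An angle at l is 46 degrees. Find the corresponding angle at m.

Corresponding angles formed by parallel lines and a transversal are equal.
The given angle is 46 degrees.
The corresponding angle = 46 degrees.

46 degrees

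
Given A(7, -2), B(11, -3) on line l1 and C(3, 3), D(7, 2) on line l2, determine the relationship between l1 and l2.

Slope of line 1: m1 = (-3 - -2)/(11 - 7) = -1/4 = -1/4
Slope of line 2: m2 = (2 - 3)/(7 - 3) = -1/4 = -1/4
Since m1 = m2 = -1/4, the lines are parallel.

Parallel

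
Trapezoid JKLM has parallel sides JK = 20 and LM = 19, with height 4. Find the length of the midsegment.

The midsegment (median) of a trapezoid connects the midpoints of the non-parallel sides.
Its length is the average of the two bases: (20 + 19) / 2 = 39/2.

39/2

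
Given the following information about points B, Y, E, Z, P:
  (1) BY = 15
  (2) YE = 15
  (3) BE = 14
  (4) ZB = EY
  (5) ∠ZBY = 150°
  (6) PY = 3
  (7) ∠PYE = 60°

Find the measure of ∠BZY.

From the given relations: ZB = EY = 15.
Step 1: By the law of cosines on triangle ZBY: ZY² = 15² + 15² − 2·15·15·cos(150°) = 839.71, so ZY ≈ 28.98.
Step 2: By the inverse law of cosines on triangle BZY: cos(∠BZY) = (15² + 28.98² − 15²) / (2·15·28.98) = 839.71/869.33 = 0.9659, so ∠BZY = 15°.

Therefore, the measure of angle ∠BZY = 15°.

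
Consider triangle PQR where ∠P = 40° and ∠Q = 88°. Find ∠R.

By the triangle angle sum property, the three interior angles of any triangle add up to 180°.
We know angle P = 40° and angle Q = 88°, so their sum is 128°.
Therefore angle R = 180° - 128° = 52°.

52 degrees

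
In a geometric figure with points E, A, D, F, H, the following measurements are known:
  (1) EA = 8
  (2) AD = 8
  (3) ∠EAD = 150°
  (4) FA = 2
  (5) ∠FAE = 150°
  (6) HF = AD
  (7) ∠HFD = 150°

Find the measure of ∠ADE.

Step 1: By the law of cosines on triangle DAE: DE² = 8² + 8² − 2·8·8·cos(150°) = 238.85, so DE ≈ 15.45.
Step 2: By the inverse law of cosines on triangle ADE: cos(∠ADE) = (8² + 15.45² − 8²) / (2·8·15.45) = 238.85/247.28 = 0.9659, so ∠ADE = 15°.

Therefore, the measure of angle ∠ADE = 15°.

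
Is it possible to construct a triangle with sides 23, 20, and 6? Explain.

Check all three triangle inequalities:
23 + 20 = 43 > 6 ✓
23 + 6 = 29 > 20 ✓
20 + 6 = 26 > 23 ✓
All conditions hold, so these sides form a valid triangle.

Yes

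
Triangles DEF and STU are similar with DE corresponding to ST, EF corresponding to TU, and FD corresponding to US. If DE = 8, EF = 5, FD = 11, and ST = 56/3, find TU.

Since the triangles are similar, the ratio of corresponding sides is constant.
Scale factor k = ST / DE = 56/3 / 8 = 7/3
TU = k * EF = 7/3 * 5 = 35/3

35/3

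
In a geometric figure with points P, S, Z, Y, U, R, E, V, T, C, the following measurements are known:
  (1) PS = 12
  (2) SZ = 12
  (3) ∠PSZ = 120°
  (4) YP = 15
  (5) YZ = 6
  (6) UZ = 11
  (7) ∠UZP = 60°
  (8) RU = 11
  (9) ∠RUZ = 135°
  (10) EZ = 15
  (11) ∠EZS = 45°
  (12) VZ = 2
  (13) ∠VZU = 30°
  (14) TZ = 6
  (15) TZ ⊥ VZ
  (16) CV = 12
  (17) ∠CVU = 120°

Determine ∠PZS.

Step 1: By the law of cosines on triangle ZSP: ZP² = 12² + 12² − 2·12·12·cos(120°) = 432, so ZP = 12·√3.
Step 2: By the inverse law of cosines on triangle PZS: cos(∠PZS) = ((12·√3)² + 12² − 12²) / (2·12·√3·12) = 432/498.83 = 0.866, so ∠PZS = 30°.

Therefore, the measure of angle ∠PZS = 30°.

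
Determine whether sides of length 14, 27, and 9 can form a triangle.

The longest side is 27. The other two sides sum to 9 + 14 = 23.
Since 23 ≤ 27, the two shorter sides cannot reach around to close the triangle.

No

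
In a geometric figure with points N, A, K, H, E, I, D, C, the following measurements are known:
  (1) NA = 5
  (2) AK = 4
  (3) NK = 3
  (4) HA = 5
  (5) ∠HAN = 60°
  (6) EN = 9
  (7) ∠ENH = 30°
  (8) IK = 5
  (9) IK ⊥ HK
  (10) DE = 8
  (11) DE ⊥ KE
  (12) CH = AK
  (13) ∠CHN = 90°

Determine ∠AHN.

Step 1: By the law of cosines on triangle HAN: HN² = 5² + 5² − 2·5·5·cos(60°) = 25, so HN = 5.
Step 2: By the inverse law of cosines on triangle AHN: cos(∠AHN) = (5² + 5² − 5²) / (2·5·5) = 25/50 = 0.5, so ∠AHN = 60°.

Therefore, the measure of angle ∠AHN = 60°.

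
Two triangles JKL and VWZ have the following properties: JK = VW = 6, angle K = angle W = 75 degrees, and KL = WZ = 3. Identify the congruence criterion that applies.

The given information matches SAS: Two pairs of corresponding sides and the included angle are equal (Side-Angle-Side).

SAS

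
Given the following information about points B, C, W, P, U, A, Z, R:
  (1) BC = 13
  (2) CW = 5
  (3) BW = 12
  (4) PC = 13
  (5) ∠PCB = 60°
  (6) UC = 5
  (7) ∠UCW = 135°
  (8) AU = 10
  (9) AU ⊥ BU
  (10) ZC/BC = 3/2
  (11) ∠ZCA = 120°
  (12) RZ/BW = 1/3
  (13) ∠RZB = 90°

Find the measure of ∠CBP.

Step 1: By the law of cosines on triangle BCP: BP² = 13² + 13² − 2·13·13·cos(60°) = 169, so BP = 13.
Step 2: By the inverse law of cosines on triangle CBP: cos(∠CBP) = (13² + 13² − 13²) / (2·13·13) = 169/338 = 0.5, so ∠CBP = 60°.

Therefore, the measure of angle ∠CBP = 60°.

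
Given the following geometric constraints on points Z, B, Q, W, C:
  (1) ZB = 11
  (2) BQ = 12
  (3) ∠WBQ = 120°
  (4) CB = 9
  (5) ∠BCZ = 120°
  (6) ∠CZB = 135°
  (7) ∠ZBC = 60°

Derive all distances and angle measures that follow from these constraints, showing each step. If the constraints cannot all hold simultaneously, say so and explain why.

These constraints are not satisfiable: (5), (6) and (7) are the three interior angles of triangle BCZ, which must sum to 180°, but 120° + 135° + 60° = 315°. No planar figure meets all of them, so nothing further can be derived.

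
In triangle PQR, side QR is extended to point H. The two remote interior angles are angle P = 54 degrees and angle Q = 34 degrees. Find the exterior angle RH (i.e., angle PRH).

Exterior angle = 54 + 34 = 88 degrees (exterior angle theorem).

88 degrees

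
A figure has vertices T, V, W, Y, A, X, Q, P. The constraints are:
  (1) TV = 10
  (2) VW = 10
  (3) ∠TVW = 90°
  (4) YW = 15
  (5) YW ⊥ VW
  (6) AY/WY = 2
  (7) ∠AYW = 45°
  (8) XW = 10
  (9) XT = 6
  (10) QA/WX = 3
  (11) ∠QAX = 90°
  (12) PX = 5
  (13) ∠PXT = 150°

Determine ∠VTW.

Step 1: By the law of cosines on triangle TVW: TW² = 10² + 10² − 2·10·10·cos(90°) = 200, so TW = 10·√2.
Step 2: By the inverse law of cosines on triangle VTW: cos(∠VTW) = (10² + (10·√2)² − 10²) / (2·10·10·√2) = 200/282.84 = 0.7071, so ∠VTW = 45°.

Therefore, the measure of angle ∠VTW = 45°.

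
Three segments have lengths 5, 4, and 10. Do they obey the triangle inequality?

Check the triangle inequality: 5 + 4 = 9 ≤ 10.
Since the sum of two sides does not exceed the third, no triangle can be formed.

No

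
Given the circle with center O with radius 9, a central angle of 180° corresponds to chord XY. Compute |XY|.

Chord length = 2r sin(θ/2)
= 2 × 9 × sin(180°/2)
= 2 × 9 × sin(90°)
= 18

18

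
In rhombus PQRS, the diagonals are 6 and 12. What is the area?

Area of a rhombus = (d1 * d2) / 2
Area = (6 * 12) / 2
Area = 72 / 2
Area = 36

36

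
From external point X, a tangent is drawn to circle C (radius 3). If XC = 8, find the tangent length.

Let T be the point of tangency. Then CT ⊥ XT (radius ⊥ tangent).
In right triangle CTX: CX² = CT² + XT²
8² = 3² + XT²
XT² = 55, XT = sqrt(55)

sqrt(55)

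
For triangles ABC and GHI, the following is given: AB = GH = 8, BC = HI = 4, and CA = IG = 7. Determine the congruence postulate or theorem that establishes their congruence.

The given information matches SSS: All three pairs of corresponding sides are equal (Side-Side-Side).

SSS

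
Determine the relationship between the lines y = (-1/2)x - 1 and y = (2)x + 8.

Slope of line 1: m1 = -1/2
Slope of line 2: m2 = 2
Two lines are perpendicular when the product of their slopes is -1 (negative reciprocals).
m1 * m2 = (-1/2) * (2) = -1, confirming perpendicularity.

Perpendicular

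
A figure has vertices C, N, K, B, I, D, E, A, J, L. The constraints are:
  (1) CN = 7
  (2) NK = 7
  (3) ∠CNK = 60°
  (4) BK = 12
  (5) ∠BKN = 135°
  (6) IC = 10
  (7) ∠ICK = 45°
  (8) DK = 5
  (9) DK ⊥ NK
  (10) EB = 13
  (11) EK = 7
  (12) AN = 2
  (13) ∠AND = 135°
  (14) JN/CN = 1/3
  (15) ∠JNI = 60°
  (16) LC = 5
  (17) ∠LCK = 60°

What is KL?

Step 1: By the law of cosines on triangle CNK: CK² = 7² + 7² − 2·7·7·cos(60°) = 49, so CK = 7.
Step 2: By the law of cosines on triangle KCL: KL² = 7² + 5² − 2·7·5·cos(60°) = 39, so KL = √39.

Therefore, the length of KL = √39.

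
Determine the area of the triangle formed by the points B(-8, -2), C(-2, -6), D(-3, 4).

Using the Shoelace formula for a triangle:
Area = (1/2)|x0(y1 - y2) + x1(y2 - y0) + x2(y0 - y1)|
Area = (1/2)|-8(-6 - 4) + -2(4 - -2) + -3(-2 - -6)|
Area = (1/2)|80 + -12 + -12|
Area = (1/2)|56|
Area = (1/2)(56)
Area = 28

28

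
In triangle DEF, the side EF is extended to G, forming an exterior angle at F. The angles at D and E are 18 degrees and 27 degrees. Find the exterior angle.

By the exterior angle theorem, an exterior angle of a triangle equals the sum of the two remote interior angles.
Exterior angle = angle D + angle E
Exterior angle = 18 + 27 = 45 degrees

45 degrees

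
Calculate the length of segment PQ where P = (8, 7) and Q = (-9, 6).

d = sqrt((-9 - 8)^2 + (6 - 7)^2)
d = sqrt(-17^2 + -1^2)
d = sqrt(289 + 1)
d = sqrt(290)

sqrt(290)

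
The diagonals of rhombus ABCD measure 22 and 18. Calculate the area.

The diagonals of a rhombus divide it into four right triangles.
Each triangle has legs 22/ 2 = 11 and 18/2 = 9, so each has area (1/2)*11*9 = 99/2.
Four such triangles give total area = (d1 * d2) / 2 = 198.

198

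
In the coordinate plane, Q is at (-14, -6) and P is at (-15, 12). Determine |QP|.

d = sqrt((-1)^2 + (18)^2) = sqrt(325) = 5*sqrt(13)

5*sqrt(13)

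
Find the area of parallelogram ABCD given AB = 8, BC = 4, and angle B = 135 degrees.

Area = a * b * sin(theta)
Area = 8 * 4 * sin(135 degrees)
Area = 32 * sqrt(2)/2
Area = 16*sqrt(2)

16*sqrt(2)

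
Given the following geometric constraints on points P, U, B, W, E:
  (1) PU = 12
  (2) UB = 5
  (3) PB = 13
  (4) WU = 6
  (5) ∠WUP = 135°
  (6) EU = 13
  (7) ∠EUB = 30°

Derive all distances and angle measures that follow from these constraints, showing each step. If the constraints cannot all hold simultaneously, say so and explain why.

The constraints are consistent.

Step 1: From PU = 12, UW = 6, and ∠PUW = 135°, by the law of cosines:
  PW² = PU² + UW² - 2·PU·UW·cos(135°) = 144 + 36 + 101.8 = 281.8
  PW ≈ 16.79

Step 2: From BU = 5, UE = 13, and ∠BUE = 30°, by the law of cosines:
  BE² = BU² + UE² - 2·BU·UE·cos(30°) = 25 + 169 - 112.6 = 81.42
  BE ≈ 9.02

Step 3: From PB = 13, PU = 12, BU = 5, by the inverse law of cosines:
  cos(∠BPU) = (PB² + PU² - BU²) / (2·PB·PU)
  ∠BPU = 22.62°

Step 4: From UB = 5, UP = 12, BP = 13, by the inverse law of cosines:
  cos(∠BUP) = (UB² + UP² - BP²) / (2·UB·UP)
  ∠BUP = 90°

Step 5: From BP = 13, BU = 5, PU = 12, by the inverse law of cosines:
  cos(∠PBU) = (BP² + BU² - PU²) / (2·BP·BU)
  ∠PBU = 67.38°

Step 6: From PU = 12, PW = 16.79, UW = 6, by the inverse law of cosines:
  cos(∠UPW) = (PU² + PW² - UW²) / (2·PU·PW)
  ∠UPW = 14.64°

Step 7: From BE = 9.02, BU = 5, EU = 13, by the inverse law of cosines:
  cos(∠EBU) = (BE² + BU² - EU²) / (2·BE·BU)
  ∠EBU = 133.91°

Step 8: From WP = 16.79, WU = 6, PU = 12, by the inverse law of cosines:
  cos(∠PWU) = (WP² + WU² - PU²) / (2·WP·WU)
  ∠PWU = 30.36°

Step 9: From EB = 9.02, EU = 13, BU = 5, by the inverse law of cosines:
  cos(∠BEU) = (EB² + EU² - BU²) / (2·EB·EU)
  ∠BEU = 16.09°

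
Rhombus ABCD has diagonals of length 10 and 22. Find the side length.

Half-diagonals are 5 and 11. side = sqrt(5^2 + 11^2) = sqrt(146)

sqrt(146)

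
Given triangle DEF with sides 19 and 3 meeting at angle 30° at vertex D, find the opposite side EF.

Law of cosines: EF^2 = 19^2 + 3^2 - 2(19)(3)cos(30°) = 370 - 57*sqrt(3), so EF = sqrt(370 - 57*sqrt(3)).

sqrt(370 - 57*sqrt(3))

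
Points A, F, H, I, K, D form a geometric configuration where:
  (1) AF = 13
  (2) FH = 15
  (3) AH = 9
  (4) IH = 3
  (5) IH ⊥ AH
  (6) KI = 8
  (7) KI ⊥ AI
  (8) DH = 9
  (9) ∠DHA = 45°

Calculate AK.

Step 1: By the law of cosines on triangle AHI: AI² = 9² + 3² − 2·9·3·cos(90°) = 90, so AI = 3·√10.
Step 2: By the law of cosines on triangle AIK: AK² = (3·√10)² + 8² − 2·3·√10·8·cos(90°) = 154, so AK = √154.

Therefore, the length of AK = √154.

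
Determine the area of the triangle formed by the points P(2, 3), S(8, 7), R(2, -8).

The Shoelace formula computes the area from vertex coordinates by summing cross products.
For vertices (2,3), (8,7), (2,-8):
Signed sum = 2*7 - 8*3 + 8*-8 - 2*7 + 2*3 - 2*-8
= -10 + -78 + 22 = -66
Area = (1/2)|-66| = 33.

33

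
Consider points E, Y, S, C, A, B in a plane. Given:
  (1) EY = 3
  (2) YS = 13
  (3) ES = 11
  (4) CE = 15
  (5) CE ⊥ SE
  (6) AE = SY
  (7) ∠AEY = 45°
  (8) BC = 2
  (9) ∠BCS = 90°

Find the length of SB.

Step 1: By the law of cosines on triangle CES: CS² = 15² + 11² − 2·15·11·cos(90°) = 346, so CS ≈ 18.6.
Step 2: By the law of cosines on triangle SCB: SB² = 18.6² + 2² − 2·18.6·2·cos(90°) = 350, so SB = 5·√14.

Therefore, the length of SB = 5·√14.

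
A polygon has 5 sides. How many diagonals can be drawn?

The number of diagonals in an n-gon is n(n - 3)/2.
For n = 5: 5(5 - 3)/2 = 5 × 2 / 2 = 5.

5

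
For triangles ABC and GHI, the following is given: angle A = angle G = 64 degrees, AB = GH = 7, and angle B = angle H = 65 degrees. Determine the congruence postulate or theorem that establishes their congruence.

Consider the given information: angle A = angle G = 64 degrees, AB = GH = 7, and angle B = angle H = 65 degrees
This is not AAS or HL: AAS requires two angles and a non-included side. HL only applies to right triangles with matching hypotenuse and leg.
The correct criterion is ASA. Two pairs of corresponding angles and the included side are equal (Angle-Side-Angle).

ASA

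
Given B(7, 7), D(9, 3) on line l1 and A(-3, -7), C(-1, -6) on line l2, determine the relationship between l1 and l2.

Slope of line 1: m1 = (3 - 7)/(9 - 7) = -4/2 = -2
Slope of line 2: m2 = (-6 - -7)/(-1 - -3) = 1/2 = 1/2
m1 * m2 = (-2) * (1/2) = -1 = -1, so the lines are perpendicular.

Perpendicular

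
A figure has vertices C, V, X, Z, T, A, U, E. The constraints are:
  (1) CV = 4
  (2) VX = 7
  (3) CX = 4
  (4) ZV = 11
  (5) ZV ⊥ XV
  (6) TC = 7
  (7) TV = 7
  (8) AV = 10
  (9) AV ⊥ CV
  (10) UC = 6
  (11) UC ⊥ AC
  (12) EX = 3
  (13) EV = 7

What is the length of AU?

Step 1: By the law of cosines on triangle CVA: CA² = 4² + 10² − 2·4·10·cos(90°) = 116, so CA = 2·√29.
Step 2: By the law of cosines on triangle ACU: AU² = (2·√29)² + 6² − 2·2·√29·6·cos(90°) = 152, so AU = 2·√38.

Therefore, the length of AU = 2·√38.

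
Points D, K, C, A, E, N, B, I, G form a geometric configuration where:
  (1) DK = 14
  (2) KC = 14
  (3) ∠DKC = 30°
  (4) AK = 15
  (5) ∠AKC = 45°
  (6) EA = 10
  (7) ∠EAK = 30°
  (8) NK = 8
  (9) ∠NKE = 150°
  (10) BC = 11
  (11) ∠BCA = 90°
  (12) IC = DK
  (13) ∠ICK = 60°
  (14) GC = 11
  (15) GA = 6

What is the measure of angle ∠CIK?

From the given relations: IC = DK = 14.
Step 1: By the law of cosines on triangle ICK: IK² = 14² + 14² − 2·14·14·cos(60°) = 196, so IK = 14.
Step 2: By the inverse law of cosines on triangle CIK: cos(∠CIK) = (14² + 14² − 14²) / (2·14·14) = 196/392 = 0.5, so ∠CIK = 60°.

Therefore, the measure of angle ∠CIK = 60°.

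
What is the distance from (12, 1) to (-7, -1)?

d = sqrt((-19)^2 + (-2)^2) = sqrt(365)

sqrt(365)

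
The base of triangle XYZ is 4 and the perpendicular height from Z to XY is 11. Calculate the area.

Area = (1/2)(4)(11) = 22

22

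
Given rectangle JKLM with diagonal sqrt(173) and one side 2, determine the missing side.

b = sqrt(d^2 - a^2) = sqrt(173 - 4) = sqrt(169) = 13

13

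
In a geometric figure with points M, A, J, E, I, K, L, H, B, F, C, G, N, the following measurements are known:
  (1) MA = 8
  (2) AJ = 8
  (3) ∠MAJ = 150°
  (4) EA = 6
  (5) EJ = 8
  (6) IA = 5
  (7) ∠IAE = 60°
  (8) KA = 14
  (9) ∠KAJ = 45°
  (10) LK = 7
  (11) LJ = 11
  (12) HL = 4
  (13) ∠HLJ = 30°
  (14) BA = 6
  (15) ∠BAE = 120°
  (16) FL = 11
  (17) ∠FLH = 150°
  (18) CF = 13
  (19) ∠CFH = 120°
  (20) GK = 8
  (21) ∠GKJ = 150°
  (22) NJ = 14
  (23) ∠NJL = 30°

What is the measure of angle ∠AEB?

Step 1: By the law of cosines on triangle EAB: EB² = 6² + 6² − 2·6·6·cos(120°) = 108, so EB = 6·√3.
Step 2: By the inverse law of cosines on triangle AEB: cos(∠AEB) = (6² + (6·√3)² − 6²) / (2·6·6·√3) = 108/124.71 = 0.866, so ∠AEB = 30°.

Therefore, the measure of angle ∠AEB = 30°.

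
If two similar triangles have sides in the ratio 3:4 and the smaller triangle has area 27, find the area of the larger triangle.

Area ratio = (3/4)^2 = 9/16. Area of the larger triangle = 27 * 16/9 = 48.

48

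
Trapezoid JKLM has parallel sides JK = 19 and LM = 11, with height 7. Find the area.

Area of a trapezoid = (base1 + base2) * height / 2
Area = (19 + 11) * 7 / 2
Area = 30 * 7 / 2
Area = 210 / 2
Area = 105

105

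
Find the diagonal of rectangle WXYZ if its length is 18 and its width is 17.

d = sqrt(18^2 + 17^2) = sqrt(613)

sqrt(613)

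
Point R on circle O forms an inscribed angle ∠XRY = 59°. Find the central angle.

Central angle = 2 × 59° = 118° (inscribed angle theorem).

118°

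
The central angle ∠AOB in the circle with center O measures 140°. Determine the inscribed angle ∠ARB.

By the inscribed angle theorem, the inscribed angle is half the central angle.
Inscribed angle = 140° / 2 = 70°

70°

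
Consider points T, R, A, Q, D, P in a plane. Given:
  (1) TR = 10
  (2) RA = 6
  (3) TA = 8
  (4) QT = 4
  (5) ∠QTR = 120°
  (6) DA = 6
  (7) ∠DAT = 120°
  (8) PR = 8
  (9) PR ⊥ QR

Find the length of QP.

Step 1: By the law of cosines on triangle QTR: QR² = 4² + 10² − 2·4·10·cos(120°) = 156, so QR = 2·√39.
Step 2: By the law of cosines on triangle QRP: QP² = (2·√39)² + 8² − 2·2·√39·8·cos(90°) = 220, so QP = 2·√55.

Therefore, the length of QP = 2·√55.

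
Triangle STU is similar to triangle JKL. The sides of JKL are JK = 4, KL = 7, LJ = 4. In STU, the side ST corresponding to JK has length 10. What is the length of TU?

k = 10/4 = 5/2. TU = 5/2 * 7 = 35/2.

35/2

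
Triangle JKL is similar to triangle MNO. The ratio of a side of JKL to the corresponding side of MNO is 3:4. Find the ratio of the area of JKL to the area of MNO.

Area ratio = (side ratio)^2 = (3/4)^2 = 9:16.

9:16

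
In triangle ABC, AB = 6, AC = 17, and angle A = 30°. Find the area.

When two sides and the included angle are known, the area formula is (1/2)ab sin(C).
The height from one side to the opposite vertex is 17 sin(30°) = 17/2.
Area = (1/2) * 6 * 17/2 = 51/2.

51/2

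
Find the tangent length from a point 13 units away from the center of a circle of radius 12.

tangent = √(d² - r²) = √(13² - 12²) = √(169 - 144) = √25 = 5

5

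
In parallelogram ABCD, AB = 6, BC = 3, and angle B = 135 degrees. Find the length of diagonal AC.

Law of cosines: d^2 = 6^2 + 3^2 - 2(6)(3)cos(135°) = 18*sqrt(2) + 45, so d = 3*sqrt(2*sqrt(2) + 5).

3*sqrt(2*sqrt(2) + 5)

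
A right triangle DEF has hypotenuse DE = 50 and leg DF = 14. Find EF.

EF = sqrt(50^2 - 14^2) = sqrt(2304) = 48

48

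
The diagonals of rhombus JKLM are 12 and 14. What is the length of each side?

Half-diagonals are 6 and 7. side = sqrt(6^2 + 7^2) = sqrt(85)

sqrt(85)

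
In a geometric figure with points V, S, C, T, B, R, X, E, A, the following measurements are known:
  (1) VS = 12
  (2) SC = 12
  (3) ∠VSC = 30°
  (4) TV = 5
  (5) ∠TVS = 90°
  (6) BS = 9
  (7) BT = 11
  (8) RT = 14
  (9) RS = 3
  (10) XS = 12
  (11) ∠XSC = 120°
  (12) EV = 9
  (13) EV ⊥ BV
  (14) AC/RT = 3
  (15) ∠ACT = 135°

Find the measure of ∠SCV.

Step 1: By the law of cosines on triangle CSV: CV² = 12² + 12² − 2·12·12·cos(30°) = 38.58, so CV ≈ 6.21.
Step 2: By the inverse law of cosines on triangle SCV: cos(∠SCV) = (12² + 6.21² − 12²) / (2·12·6.21) = 38.58/149.08 = 0.2588, so ∠SCV = 75°.

Therefore, the measure of angle ∠SCV = 75°.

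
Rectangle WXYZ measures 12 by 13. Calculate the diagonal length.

Using the Pythagorean theorem:
d² = 12² + 13² = 144 + 169 = 313
d = sqrt(313)

sqrt(313)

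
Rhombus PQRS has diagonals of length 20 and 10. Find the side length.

In a rhombus, the diagonals bisect each other perpendicularly, creating four congruent right triangles.
Each triangle has legs 10 (half of 20) and 5 (half of 10).
The hypotenuse of each right triangle is a side of the rhombus:
side = sqrt(10^2 + 5^2) = sqrt(125) = 5*sqrt(5)

5*sqrt(5)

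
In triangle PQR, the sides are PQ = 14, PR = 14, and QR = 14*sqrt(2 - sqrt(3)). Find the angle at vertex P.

cos(P) = (14² + 14² - (14*sqrt(2 - sqrt(3)))²) / (2 × 14 × 14) = sqrt(3)/2, so P = arccos(sqrt(3)/2) = 30°.

30°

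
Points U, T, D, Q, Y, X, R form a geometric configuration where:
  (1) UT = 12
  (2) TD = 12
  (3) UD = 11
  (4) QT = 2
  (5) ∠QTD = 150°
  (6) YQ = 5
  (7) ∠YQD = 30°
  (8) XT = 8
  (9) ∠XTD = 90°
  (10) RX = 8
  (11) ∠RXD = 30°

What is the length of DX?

Step 1: By the law of cosines on triangle DTX: DX² = 12² + 8² − 2·12·8·cos(90°) = 208, so DX = 4·√13.

Therefore, the length of DX = 4·√13.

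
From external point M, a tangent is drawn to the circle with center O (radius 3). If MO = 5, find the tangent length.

The tangent, radius, and line from the external point to the center form a right triangle.
The right angle is where the tangent meets the radius.
By the Pythagorean theorem: tangent² + 3² = 5²
tangent² = 25 - 9 = 16
tangent = 4

4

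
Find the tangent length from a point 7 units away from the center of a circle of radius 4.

tangent = √(d² - r²) = √(7² - 4²) = √(49 - 16) = √33 = sqrt(33)

sqrt(33)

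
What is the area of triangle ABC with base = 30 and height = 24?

Area = (1/2) * base * height
Area = (1/2) * 30 * 24
Area = 360

360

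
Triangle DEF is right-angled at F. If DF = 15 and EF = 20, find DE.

By the Pythagorean theorem: DE^2 = DF^2 + EF^2
DE^2 = 15^2 + 20^2 = 225 + 400 = 625
DE = sqrt(625) = 25

25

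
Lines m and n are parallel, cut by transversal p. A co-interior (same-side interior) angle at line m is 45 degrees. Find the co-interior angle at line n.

Co-interior angles sum to 180: 180 - 45 = 135 degrees.

135 degrees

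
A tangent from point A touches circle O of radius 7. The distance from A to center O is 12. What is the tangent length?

tangent = √(d² - r²) = √(12² - 7²) = √(144 - 49) = √95 = sqrt(95)

sqrt(95)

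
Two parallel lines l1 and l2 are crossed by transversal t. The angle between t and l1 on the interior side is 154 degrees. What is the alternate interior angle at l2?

Alternate interior angles lie on opposite sides of the transversal, between the parallel lines.
By the alternate interior angle theorem, they are equal: 154 degrees.

154 degrees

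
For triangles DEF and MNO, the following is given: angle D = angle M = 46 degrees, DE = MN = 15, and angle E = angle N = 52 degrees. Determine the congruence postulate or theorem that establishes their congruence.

The given information matches ASA: Two pairs of corresponding angles and the included side are equal (Angle-Side-Angle).

ASA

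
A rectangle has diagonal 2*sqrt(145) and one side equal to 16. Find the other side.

Using the Pythagorean theorem: d^2 = a^2 + b^2
b^2 = d^2 - a^2
b^2 = 580 - 256
b^2 = 324
b = sqrt(324) = 18

18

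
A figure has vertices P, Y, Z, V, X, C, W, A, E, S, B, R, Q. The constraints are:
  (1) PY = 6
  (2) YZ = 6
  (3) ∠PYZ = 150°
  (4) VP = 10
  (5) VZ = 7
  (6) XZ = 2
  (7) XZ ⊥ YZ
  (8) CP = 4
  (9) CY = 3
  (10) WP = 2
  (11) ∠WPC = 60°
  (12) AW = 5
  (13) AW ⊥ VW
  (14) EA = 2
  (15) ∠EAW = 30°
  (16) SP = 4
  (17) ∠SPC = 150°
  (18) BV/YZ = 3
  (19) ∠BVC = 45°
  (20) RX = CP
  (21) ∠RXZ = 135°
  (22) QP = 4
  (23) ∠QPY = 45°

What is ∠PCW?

Step 1: By the law of cosines on triangle CPW: CW² = 4² + 2² − 2·4·2·cos(60°) = 12, so CW = 2·√3.
Step 2: By the inverse law of cosines on triangle PCW: cos(∠PCW) = (4² + (2·√3)² − 2²) / (2·4·2·√3) = 24/27.71 = 0.866, so ∠PCW = 30°.

Therefore, the measure of angle ∠PCW = 30°.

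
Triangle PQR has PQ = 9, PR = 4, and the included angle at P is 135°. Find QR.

When two sides and the included angle are known, the law of cosines gives the third side.
c^2 = a^2 + b^2 - 2ab cos(C) generalizes the Pythagorean theorem to non-right triangles.
Here: QR^2 = 81 + 16 - 72*(-sqrt(2)/2) = 36*sqrt(2) + 97
QR = sqrt(36*sqrt(2) + 97)

sqrt(36*sqrt(2) + 97)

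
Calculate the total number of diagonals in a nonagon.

Each of the 9 vertices connects to 6 non-adjacent vertices via diagonals.
Total connections = 9 × 6 = 54, but each diagonal is counted twice.
Number of diagonals = 54 / 2 = 27.

27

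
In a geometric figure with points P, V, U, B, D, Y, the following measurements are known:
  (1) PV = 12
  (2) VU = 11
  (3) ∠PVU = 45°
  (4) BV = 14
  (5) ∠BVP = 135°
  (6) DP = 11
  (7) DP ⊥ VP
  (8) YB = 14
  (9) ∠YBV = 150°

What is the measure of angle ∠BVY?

Step 1: By the law of cosines on triangle VBY: VY² = 14² + 14² − 2·14·14·cos(150°) = 731.48, so VY ≈ 27.05.
Step 2: By the inverse law of cosines on triangle BVY: cos(∠BVY) = (14² + 27.05² − 14²) / (2·14·27.05) = 731.48/757.29 = 0.9659, so ∠BVY = 15°.

Therefore, the measure of angle ∠BVY = 15°.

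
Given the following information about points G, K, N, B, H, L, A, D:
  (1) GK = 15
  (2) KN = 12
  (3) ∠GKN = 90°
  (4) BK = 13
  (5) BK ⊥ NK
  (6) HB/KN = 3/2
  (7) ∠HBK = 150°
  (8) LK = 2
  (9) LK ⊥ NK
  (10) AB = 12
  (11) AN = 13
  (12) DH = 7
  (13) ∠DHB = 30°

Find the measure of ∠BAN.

Step 1: By the law of cosines on triangle BKN: BN² = 13² + 12² − 2·13·12·cos(90°) = 313, so BN ≈ 17.69.
Step 2: By the inverse law of cosines on triangle BAN: cos(∠BAN) = (12² + 13² − 17.69²) / (2·12·13) = 0/312 = 0, so ∠BAN = 90°.

Therefore, the measure of angle ∠BAN = 90°.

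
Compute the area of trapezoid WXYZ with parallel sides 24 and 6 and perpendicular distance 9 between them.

Area = (24 + 6) * 9 / 2 = 270 / 2 = 135

135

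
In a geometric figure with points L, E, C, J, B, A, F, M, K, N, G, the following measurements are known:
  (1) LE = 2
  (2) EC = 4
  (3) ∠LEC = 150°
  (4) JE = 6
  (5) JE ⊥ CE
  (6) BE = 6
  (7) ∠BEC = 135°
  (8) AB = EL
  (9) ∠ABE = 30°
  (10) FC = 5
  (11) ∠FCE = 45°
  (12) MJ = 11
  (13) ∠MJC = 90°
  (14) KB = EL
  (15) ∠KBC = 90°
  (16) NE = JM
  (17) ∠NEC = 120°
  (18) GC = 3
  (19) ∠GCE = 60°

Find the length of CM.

Step 1: By the law of cosines on triangle JEC: JC² = 6² + 4² − 2·6·4·cos(90°) = 52, so JC = 2·√13.
Step 2: By the law of cosines on triangle CJM: CM² = (2·√13)² + 11² − 2·2·√13·11·cos(90°) = 173, so CM = √173.

Therefore, the length of CM = √173.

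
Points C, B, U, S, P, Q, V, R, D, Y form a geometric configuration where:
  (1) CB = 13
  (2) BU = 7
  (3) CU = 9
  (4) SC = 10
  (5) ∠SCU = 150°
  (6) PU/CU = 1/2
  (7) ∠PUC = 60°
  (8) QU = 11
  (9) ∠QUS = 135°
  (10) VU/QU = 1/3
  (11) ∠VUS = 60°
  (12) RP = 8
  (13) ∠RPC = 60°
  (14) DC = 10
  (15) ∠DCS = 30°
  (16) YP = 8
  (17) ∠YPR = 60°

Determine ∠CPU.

From the given relations: PU = 1/2·CU = 1/2·9 ≈ 4.5.
Step 1: By the law of cosines on triangle PUC: PC² = 4.5² + 9² − 2·4.5·9·cos(60°) = 60.75, so PC = 9/2·√3.
Step 2: By the inverse law of cosines on triangle CPU: cos(∠CPU) = ((9/2·√3)² + 4.5² − 9²) / (2·9/2·√3·4.5) = 0/70.15 = 0, so ∠CPU = 90°.

Therefore, the measure of angle ∠CPU = 90°.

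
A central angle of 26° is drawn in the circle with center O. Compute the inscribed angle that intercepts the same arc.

An inscribed angle intercepts an arc from a point on the circle, while the central angle intercepts the same arc from the center.
The inscribed angle is always half the central angle: 26° / 2 = 13°.

13°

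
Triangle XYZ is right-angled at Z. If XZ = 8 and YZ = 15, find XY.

XY = sqrt(8^2 + 15^2) = sqrt(289) = 17

17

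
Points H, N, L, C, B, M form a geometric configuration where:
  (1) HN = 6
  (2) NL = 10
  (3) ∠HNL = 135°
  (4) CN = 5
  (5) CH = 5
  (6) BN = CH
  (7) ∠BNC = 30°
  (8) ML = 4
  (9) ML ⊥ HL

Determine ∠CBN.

From the given relations: BN = CH = 5.
Step 1: By the law of cosines on triangle BNC: BC² = 5² + 5² − 2·5·5·cos(30°) = 6.7, so BC ≈ 2.59.
Step 2: By the inverse law of cosines on triangle CBN: cos(∠CBN) = (2.59² + 5² − 5²) / (2·2.59·5) = 6.7/25.88 = 0.2588, so ∠CBN = 75°.

Therefore, the measure of angle ∠CBN = 75°.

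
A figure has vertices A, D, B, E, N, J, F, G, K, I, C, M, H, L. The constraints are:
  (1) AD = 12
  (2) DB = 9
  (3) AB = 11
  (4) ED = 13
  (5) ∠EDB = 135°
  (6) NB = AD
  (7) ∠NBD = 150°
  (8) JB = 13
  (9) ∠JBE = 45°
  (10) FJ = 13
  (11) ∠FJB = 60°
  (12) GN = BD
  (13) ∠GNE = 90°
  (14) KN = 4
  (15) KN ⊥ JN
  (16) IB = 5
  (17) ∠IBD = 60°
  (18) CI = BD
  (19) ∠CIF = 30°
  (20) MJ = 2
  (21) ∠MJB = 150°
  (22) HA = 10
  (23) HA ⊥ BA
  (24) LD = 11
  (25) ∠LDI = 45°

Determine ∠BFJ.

Step 1: By the law of cosines on triangle FJB: FB² = 13² + 13² − 2·13·13·cos(60°) = 169, so FB = 13.
Step 2: By the inverse law of cosines on triangle BFJ: cos(∠BFJ) = (13² + 13² − 13²) / (2·13·13) = 169/338 = 0.5, so ∠BFJ = 60°.

Therefore, the measure of angle ∠BFJ = 60°.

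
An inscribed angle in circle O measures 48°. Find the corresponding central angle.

Central angle = 2 × 48° = 96° (inscribed angle theorem).

96°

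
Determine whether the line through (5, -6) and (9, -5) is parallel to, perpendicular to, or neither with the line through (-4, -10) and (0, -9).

Slope of line 1: m1 = (-5 - -6)/(9 - 5) = 1/4 = 1/4
Slope of line 2: m2 = (-9 - -10)/(0 - -4) = 1/4 = 1/4
Two lines are parallel if and only if they have equal slopes (or both are vertical).
Here m1 = m2 = 1/4, confirming the lines are parallel.

Parallel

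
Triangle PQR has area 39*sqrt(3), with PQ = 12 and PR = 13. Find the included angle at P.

sin(C) = 2 * 39*sqrt(3) / (12 * 13) = sqrt(3)/2, so C = arcsin(sqrt(3)/2) = 60°.
Since sin(180° - C) = sin(C), the obtuse angle 120° gives the same area, so C = 60° or C = 120°.

60° or 120°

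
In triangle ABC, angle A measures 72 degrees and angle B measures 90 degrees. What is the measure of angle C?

Let angle C = x. Then 72 + 90 + x = 180.
x = 180 - 162 = 18 degrees.

18 degrees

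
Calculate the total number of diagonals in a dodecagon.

The number of diagonals in an n-gon is n(n - 3)/2.
For n = 12: 12(12 - 3)/2 = 12 × 9 / 2 = 54.

54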